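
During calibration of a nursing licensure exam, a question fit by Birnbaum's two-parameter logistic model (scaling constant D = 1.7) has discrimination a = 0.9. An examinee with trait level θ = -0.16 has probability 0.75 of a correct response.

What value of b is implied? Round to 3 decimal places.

-0.878

P(θ) = 1 / (1 + exp(−D·a(θ − b)))
logit(0.75) = ln(0.75/0.25) = 1.0986
b = θ − logit/(1.7·a) = -0.16 − 1.0986/1.5300 = -0.8780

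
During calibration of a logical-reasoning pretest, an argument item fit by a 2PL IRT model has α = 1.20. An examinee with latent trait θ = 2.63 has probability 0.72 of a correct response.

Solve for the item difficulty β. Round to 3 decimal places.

1.843

P(θ) = 1 / (1 + exp(−α(θ − β)))
logit(0.72) = ln(0.72/0.28) = 0.9445
β = θ − logit/(α) = 2.63 − 0.9445/1.2000 = 1.8429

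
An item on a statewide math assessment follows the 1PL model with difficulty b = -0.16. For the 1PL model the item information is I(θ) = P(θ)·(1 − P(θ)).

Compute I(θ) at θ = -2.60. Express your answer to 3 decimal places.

0.074

P = 1/(1+e^{2.4400}) = 0.0802
P(1−P) = 0.0802 × 0.9198 = 0.0737
I = P(1−P) = 0.07375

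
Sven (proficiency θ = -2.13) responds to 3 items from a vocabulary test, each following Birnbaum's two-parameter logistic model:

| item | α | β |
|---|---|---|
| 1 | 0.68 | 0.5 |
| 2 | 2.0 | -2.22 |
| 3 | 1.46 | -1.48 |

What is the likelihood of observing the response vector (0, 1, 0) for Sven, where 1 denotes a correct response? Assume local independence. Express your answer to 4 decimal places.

P(θ) = 1 / (1 + exp(−α(θ − β)))
P_1 = 1/(1+e^{1.7884}) = 0.1433
P_2 = 1/(1+e^{-0.1800}) = 0.5449
P_3 = 1/(1+e^{0.9490}) = 0.2791
L = (1−P_1) × P_2 × (1−P_3) = 0.8567 × 0.5449 × 0.7209 = 0.33653

0.3365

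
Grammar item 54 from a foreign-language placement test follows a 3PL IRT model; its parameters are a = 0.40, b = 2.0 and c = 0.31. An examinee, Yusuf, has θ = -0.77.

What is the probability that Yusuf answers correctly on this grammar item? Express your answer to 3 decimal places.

P(θ) = c + (1 − c) · 1 / (1 + exp(−a(θ − b)))
Exponent: 0.40 × (-0.77 − 2.0) = -1.1080
1/(1 + e^{1.1080}) = 0.2482
P = 0.31 + 0.69 × 0.2482 = 0.4813

0.481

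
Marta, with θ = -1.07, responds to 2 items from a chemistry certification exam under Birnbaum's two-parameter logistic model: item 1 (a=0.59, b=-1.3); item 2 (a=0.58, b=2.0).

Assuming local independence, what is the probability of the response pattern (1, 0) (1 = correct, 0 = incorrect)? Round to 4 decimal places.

P(θ) = 1 / (1 + exp(−a(θ − b)))
P_1 = 1/(1+e^{-0.1357}) = 0.5339
P_2 = 1/(1+e^{1.7806}) = 0.1442
L = P_1 × (1−P_2) = 0.5339 × 0.8558 = 0.45687

0.4569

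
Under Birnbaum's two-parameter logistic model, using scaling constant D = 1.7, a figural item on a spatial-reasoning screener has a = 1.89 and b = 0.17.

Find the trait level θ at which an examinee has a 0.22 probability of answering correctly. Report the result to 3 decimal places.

P(θ) = 1 / (1 + exp(−D·a(θ − b)))
logit = ln(0.2200/0.7800) = -1.2657
θ = b + logit/(1.7·a) = 0.17 + (-1.2657)/3.2130 = -0.2239

-0.224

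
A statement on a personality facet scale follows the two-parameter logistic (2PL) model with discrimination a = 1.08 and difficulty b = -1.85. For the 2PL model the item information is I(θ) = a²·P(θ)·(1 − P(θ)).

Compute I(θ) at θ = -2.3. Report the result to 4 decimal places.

0.2750

P = 1/(1+e^{0.4860}) = 0.3808
P(1−P) = 0.3808 × 0.6192 = 0.2358
I = a² × P(1−P) = 1.08² × 0.2358 = 0.27504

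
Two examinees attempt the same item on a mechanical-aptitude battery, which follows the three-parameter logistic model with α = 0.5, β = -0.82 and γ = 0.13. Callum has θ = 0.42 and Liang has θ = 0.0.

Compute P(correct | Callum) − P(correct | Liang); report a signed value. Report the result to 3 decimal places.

0.043

P(θ) = γ + (1 − γ) · 1 / (1 + exp(−α(θ − β)))
P(Callum) = 0.6957  [exponent 0.6200]
P(Liang) = 0.6529  [exponent 0.4100]
Difference = 0.6957 − 0.6529 = 0.0427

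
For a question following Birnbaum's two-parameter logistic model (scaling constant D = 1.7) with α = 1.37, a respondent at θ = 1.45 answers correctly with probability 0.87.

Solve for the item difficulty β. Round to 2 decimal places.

0.63

P(θ) = 1 / (1 + exp(−D·α(θ − β)))
logit(0.87) = ln(0.87/0.13) = 1.9010
β = θ − logit/(1.7·α) = 1.45 − 1.9010/2.3290 = 0.6338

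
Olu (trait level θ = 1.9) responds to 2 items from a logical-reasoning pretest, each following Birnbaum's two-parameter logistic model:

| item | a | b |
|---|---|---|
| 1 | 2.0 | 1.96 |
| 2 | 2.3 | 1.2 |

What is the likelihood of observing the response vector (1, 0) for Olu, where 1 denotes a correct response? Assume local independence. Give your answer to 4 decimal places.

0.0783

P(θ) = 1 / (1 + exp(−a(θ − b)))
P_1 = 1/(1+e^{0.1200}) = 0.4700
P_2 = 1/(1+e^{-1.6100}) = 0.8334
L = P_1 × (1−P_2) = 0.4700 × 0.1666 = 0.07830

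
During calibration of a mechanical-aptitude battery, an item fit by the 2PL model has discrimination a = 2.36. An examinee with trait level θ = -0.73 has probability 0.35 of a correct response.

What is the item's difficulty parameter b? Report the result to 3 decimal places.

P(θ) = 1 / (1 + exp(−a(θ − b)))
logit(0.35) = ln(0.35/0.65) = -0.6190
b = θ − logit/(a) = -0.73 − (-0.6190)/2.3600 = -0.4677

-0.468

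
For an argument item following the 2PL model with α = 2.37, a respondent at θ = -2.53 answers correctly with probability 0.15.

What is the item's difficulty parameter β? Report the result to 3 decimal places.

P(θ) = 1 / (1 + exp(−α(θ − β)))
logit(0.15) = ln(0.15/0.85) = -1.7346
β = θ − logit/(α) = -2.53 − (-1.7346)/2.3700 = -1.7981

-1.798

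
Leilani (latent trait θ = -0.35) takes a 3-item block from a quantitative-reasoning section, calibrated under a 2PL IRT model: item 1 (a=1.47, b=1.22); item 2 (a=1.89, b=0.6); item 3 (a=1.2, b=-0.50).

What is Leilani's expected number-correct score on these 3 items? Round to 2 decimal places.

0.78

P(θ) = 1 / (1 + exp(−a(θ − b)))
P_1 = 1/(1+e^{2.3079}) = 0.0905
P_2 = 1/(1+e^{1.7955}) = 0.1424
P_3 = 1/(1+e^{-0.1800}) = 0.5449
E[score] = 0.0905 + 0.1424 + 0.5449 = 0.7777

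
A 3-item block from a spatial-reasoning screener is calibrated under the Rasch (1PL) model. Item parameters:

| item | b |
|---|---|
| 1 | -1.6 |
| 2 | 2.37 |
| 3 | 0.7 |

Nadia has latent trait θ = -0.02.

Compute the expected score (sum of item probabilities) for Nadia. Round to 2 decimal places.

1.24

P(θ) = 1 / (1 + exp(−(θ − b)))
P_1 = 1/(1+e^{-1.5800}) = 0.8292
P_2 = 1/(1+e^{2.3900}) = 0.0839
P_3 = 1/(1+e^{0.7200}) = 0.3274
E[score] = 0.8292 + 0.0839 + 0.3274 = 1.2405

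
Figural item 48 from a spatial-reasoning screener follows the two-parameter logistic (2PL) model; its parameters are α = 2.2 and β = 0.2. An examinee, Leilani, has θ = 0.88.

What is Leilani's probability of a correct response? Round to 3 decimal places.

0.817

P(θ) = 1 / (1 + exp(−α(θ − β)))
Exponent: 2.2 × (0.88 − 0.2) = 1.4960
1/(1 + e^{-1.4960}) = 0.8170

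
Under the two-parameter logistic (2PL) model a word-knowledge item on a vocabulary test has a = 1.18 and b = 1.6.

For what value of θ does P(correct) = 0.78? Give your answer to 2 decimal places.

P(θ) = 1 / (1 + exp(−a(θ − b)))
logit = ln(0.7800/0.2200) = 1.2657
θ = b + logit/(a) = 1.6 + 1.2657/1.1800 = 2.6726

2.67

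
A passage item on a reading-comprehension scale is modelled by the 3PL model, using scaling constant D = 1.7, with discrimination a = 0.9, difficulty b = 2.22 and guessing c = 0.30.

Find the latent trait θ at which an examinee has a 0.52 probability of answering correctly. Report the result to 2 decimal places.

P(θ) = c + (1 − c) · 1 / (1 + exp(−D·a(θ − b)))
Remove guessing floor: (0.52 − 0.30)/(1 − 0.30) = 0.3143
logit = ln(0.3143/0.6857) = -0.7802
θ = b + logit/(1.7·a) = 2.22 + (-0.7802)/1.5300 = 1.7101

1.71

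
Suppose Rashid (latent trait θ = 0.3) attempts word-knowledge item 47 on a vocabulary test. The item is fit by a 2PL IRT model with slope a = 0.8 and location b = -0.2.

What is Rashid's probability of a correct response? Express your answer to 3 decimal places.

P(θ) = 1 / (1 + exp(−a(θ − b)))
Exponent: 0.8 × (0.3 − (-0.2)) = 0.4000
1/(1 + e^{-0.4000}) = 0.5987

0.599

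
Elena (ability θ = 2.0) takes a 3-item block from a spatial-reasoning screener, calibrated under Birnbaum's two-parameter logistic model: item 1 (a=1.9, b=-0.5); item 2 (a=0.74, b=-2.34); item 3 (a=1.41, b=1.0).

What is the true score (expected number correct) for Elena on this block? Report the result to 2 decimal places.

P(θ) = 1 / (1 + exp(−a(θ − b)))
P_1 = 1/(1+e^{-4.7500}) = 0.9914
P_2 = 1/(1+e^{-3.2116}) = 0.9613
P_3 = 1/(1+e^{-1.4100}) = 0.8038
E[score] = 0.9914 + 0.9613 + 0.8038 = 2.7565

2.76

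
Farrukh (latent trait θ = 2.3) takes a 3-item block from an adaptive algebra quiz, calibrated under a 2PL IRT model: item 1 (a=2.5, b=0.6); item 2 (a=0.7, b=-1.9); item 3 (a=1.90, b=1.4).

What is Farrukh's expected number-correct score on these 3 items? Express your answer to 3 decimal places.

P(θ) = 1 / (1 + exp(−a(θ − b)))
P_1 = 1/(1+e^{-4.2500}) = 0.9859
P_2 = 1/(1+e^{-2.9400}) = 0.9498
P_3 = 1/(1+e^{-1.7100}) = 0.8468
E[score] = 0.9859 + 0.9498 + 0.8468 = 2.7826

2.783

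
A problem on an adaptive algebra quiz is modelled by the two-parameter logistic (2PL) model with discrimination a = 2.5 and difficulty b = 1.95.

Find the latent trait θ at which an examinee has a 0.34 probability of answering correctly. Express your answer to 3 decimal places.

P(θ) = 1 / (1 + exp(−a(θ − b)))
logit = ln(0.3400/0.6600) = -0.6633
θ = b + logit/(a) = 1.95 + (-0.6633)/2.5000 = 1.6847

1.685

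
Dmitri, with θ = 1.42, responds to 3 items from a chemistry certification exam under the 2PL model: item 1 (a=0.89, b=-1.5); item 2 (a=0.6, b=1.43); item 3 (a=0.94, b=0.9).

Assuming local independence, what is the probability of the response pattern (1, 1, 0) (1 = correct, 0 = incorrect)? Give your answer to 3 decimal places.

0.176

P(θ) = 1 / (1 + exp(−a(θ − b)))
P_1 = 1/(1+e^{-2.5988}) = 0.9308
P_2 = 1/(1+e^{0.0060}) = 0.4985
P_3 = 1/(1+e^{-0.4888}) = 0.6198
L = P_1 × P_2 × (1−P_3) = 0.9308 × 0.4985 × 0.3802 = 0.17640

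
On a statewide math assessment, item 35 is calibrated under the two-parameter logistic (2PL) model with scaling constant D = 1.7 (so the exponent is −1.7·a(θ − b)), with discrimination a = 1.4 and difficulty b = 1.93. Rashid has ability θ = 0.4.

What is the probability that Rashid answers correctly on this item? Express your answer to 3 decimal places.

P(θ) = 1 / (1 + exp(−D·a(θ − b)))
Exponent: 1.7 × 1.4 × (0.4 − 1.93) = -3.6414
1/(1 + e^{3.6414}) = 0.0255
P = 0.0255

0.026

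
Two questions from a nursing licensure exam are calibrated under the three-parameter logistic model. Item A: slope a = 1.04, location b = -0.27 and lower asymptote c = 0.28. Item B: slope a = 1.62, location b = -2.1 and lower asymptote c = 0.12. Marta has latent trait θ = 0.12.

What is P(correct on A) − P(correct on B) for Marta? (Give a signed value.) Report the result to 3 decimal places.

-0.264

P(θ) = c + (1 − c) · 1 / (1 + exp(−a(θ − b)))
P_A = 0.7120
P_B = 0.9765
P_A − P_B = -0.2645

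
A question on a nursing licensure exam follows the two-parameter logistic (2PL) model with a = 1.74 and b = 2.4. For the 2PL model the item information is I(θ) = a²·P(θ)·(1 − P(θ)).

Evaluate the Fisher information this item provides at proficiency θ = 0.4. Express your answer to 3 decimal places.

0.088

P = 1/(1+e^{3.4800}) = 0.0299
P(1−P) = 0.0299 × 0.9701 = 0.0290
I = a² × P(1−P) = 1.74² × 0.0290 = 0.08778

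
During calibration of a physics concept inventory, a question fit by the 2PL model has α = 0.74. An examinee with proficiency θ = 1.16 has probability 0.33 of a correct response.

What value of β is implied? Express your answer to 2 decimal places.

P(θ) = 1 / (1 + exp(−α(θ − β)))
logit(0.33) = ln(0.33/0.67) = -0.7082
β = θ − logit/(α) = 1.16 − (-0.7082)/0.7400 = 2.1170

2.12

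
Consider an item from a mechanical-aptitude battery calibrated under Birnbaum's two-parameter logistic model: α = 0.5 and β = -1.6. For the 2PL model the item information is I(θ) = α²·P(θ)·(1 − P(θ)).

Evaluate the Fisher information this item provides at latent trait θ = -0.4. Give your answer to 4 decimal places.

P = 1/(1+e^{-0.6000}) = 0.6457
P(1−P) = 0.6457 × 0.3543 = 0.2288
I = α² × P(1−P) = 0.5² × 0.2288 = 0.05720

0.0572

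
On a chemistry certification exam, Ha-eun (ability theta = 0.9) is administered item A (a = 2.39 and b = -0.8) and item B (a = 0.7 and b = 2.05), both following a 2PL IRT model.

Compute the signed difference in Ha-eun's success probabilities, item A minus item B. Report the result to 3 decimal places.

P(theta) = 1 / (1 + exp(−a(theta − b)))
P_A = 0.9831
P_B = 0.3090
P_A − P_B = 0.6741

0.674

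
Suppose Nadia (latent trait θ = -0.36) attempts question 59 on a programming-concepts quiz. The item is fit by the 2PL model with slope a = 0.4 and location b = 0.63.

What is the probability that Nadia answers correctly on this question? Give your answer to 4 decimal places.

0.4023

P(θ) = 1 / (1 + exp(−a(θ − b)))
Exponent: 0.4 × (-0.36 − 0.63) = -0.3960
1/(1 + e^{0.3960}) = 0.4023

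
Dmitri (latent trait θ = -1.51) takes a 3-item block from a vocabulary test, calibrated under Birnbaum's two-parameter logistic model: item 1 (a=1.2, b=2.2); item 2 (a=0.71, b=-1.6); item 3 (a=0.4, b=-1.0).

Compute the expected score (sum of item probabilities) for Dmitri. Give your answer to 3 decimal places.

0.977

P(θ) = 1 / (1 + exp(−a(θ − b)))
P_1 = 1/(1+e^{4.4520}) = 0.0115
P_2 = 1/(1+e^{-0.0639}) = 0.5160
P_3 = 1/(1+e^{0.2040}) = 0.4492
E[score] = 0.0115 + 0.5160 + 0.4492 = 0.9767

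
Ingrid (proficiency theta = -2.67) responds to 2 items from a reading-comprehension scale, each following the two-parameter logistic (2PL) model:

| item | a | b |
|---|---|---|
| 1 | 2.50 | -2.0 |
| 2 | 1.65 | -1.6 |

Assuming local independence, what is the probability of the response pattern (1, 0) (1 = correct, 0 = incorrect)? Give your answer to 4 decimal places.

P(theta) = 1 / (1 + exp(−a(theta − b)))
P_1 = 1/(1+e^{1.6750}) = 0.1578
P_2 = 1/(1+e^{1.7655}) = 0.1461
L = P_1 × (1−P_2) = 0.1578 × 0.8539 = 0.13471

0.1347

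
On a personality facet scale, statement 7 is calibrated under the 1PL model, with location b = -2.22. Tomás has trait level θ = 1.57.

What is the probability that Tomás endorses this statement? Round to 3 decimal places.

0.978

P(θ) = 1 / (1 + exp(−(θ − b)))
Exponent: (1.57 − (-2.22)) = 3.7900
1/(1 + e^{-3.7900}) = 0.9779
P = 0.9779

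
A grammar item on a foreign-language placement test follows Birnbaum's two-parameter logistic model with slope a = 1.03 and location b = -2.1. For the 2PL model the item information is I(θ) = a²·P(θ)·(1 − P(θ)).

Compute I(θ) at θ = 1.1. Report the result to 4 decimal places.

P = 1/(1+e^{-3.2960}) = 0.9643
P(1−P) = 0.9643 × 0.0357 = 0.0344
I = a² × P(1−P) = 1.03² × 0.0344 = 0.03653

0.0365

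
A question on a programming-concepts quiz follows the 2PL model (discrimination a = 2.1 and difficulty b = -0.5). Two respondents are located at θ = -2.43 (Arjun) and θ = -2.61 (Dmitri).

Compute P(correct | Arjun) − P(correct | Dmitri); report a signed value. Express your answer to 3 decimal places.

P(θ) = 1 / (1 + exp(−a(θ − b)))
P(Arjun) = 0.0171  [exponent -4.0530]
P(Dmitri) = 0.0118  [exponent -4.4310]
Difference = 0.0171 − 0.0118 = 0.0053

0.005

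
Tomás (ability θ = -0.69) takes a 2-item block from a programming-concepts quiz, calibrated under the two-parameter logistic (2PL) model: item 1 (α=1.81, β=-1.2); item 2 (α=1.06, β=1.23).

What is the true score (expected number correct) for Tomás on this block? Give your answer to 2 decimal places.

0.83

P(θ) = 1 / (1 + exp(−α(θ − β)))
P_1 = 1/(1+e^{-0.9231}) = 0.7157
P_2 = 1/(1+e^{2.0352}) = 0.1156
E[score] = 0.7157 + 0.1156 = 0.8312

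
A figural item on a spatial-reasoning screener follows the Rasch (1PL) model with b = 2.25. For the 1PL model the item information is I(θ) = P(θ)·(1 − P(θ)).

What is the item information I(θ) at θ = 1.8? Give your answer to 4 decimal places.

P = 1/(1+e^{0.4500}) = 0.3894
P(1−P) = 0.3894 × 0.6106 = 0.2378
I = P(1−P) = 0.23776

0.2378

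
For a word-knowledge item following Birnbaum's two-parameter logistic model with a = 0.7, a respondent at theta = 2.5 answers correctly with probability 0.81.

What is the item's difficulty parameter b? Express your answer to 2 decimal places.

0.43

P(theta) = 1 / (1 + exp(−a(theta − b)))
logit(0.81) = ln(0.81/0.19) = 1.4500
b = theta − logit/(a) = 2.5 − 1.4500/0.7000 = 0.4286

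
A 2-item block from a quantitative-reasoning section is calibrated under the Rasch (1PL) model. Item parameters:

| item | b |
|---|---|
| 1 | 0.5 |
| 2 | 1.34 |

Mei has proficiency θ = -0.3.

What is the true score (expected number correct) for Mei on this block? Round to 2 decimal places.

0.47

P(θ) = 1 / (1 + exp(−(θ − b)))
P_1 = 1/(1+e^{0.8000}) = 0.3100
P_2 = 1/(1+e^{1.6400}) = 0.1625
E[score] = 0.3100 + 0.1625 = 0.4725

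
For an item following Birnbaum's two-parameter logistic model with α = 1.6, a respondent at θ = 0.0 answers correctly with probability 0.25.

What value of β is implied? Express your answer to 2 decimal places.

0.69

P(θ) = 1 / (1 + exp(−α(θ − β)))
logit(0.25) = ln(0.25/0.75) = -1.0986
β = θ − logit/(α) = 0.0 − (-1.0986)/1.6000 = 0.6866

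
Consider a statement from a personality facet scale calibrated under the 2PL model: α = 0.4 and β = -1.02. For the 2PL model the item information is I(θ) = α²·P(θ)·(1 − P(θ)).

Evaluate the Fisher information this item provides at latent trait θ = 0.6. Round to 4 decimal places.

P = 1/(1+e^{-0.6480}) = 0.6566
P(1−P) = 0.6566 × 0.3434 = 0.2255
I = α² × P(1−P) = 0.4² × 0.2255 = 0.03608

0.0361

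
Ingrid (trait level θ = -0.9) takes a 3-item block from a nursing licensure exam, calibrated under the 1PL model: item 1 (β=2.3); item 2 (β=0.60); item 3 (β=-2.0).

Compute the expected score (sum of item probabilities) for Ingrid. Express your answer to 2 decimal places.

P(θ) = 1 / (1 + exp(−(θ − β)))
P_1 = 1/(1+e^{3.2000}) = 0.0392
P_2 = 1/(1+e^{1.5000}) = 0.1824
P_3 = 1/(1+e^{-1.1000}) = 0.7503
E[score] = 0.0392 + 0.1824 + 0.7503 = 0.9719

0.97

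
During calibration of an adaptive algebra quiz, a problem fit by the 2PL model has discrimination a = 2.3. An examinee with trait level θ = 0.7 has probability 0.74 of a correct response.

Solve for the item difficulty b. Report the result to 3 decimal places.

P(θ) = 1 / (1 + exp(−a(θ − b)))
logit(0.74) = ln(0.74/0.26) = 1.0460
b = θ − logit/(a) = 0.7 − 1.0460/2.3000 = 0.2452

0.245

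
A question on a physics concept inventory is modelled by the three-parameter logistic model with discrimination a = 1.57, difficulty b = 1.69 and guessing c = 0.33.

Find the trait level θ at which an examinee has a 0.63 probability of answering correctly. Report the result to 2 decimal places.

1.56

P(θ) = c + (1 − c) · 1 / (1 + exp(−a(θ − b)))
Remove guessing floor: (0.63 − 0.33)/(1 − 0.33) = 0.4478
logit = ln(0.4478/0.5522) = -0.2097
θ = b + logit/(a) = 1.69 + (-0.2097)/1.5700 = 1.5564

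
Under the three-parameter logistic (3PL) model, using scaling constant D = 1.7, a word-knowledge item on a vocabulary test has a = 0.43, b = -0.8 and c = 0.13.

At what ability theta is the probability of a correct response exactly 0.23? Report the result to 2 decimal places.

-3.59

P(theta) = c + (1 − c) · 1 / (1 + exp(−D·a(theta − b)))
Remove guessing floor: (0.23 − 0.13)/(1 − 0.13) = 0.1149
logit = ln(0.1149/0.8851) = -2.0412
theta = b + logit/(1.7·a) = -0.8 + (-2.0412)/0.7310 = -3.5924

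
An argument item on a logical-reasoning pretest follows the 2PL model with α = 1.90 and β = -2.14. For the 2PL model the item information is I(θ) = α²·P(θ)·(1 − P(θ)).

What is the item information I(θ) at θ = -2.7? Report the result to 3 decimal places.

P = 1/(1+e^{1.0640}) = 0.2565
P(1−P) = 0.2565 × 0.7435 = 0.1907
I = α² × P(1−P) = 1.90² × 0.1907 = 0.68854

0.689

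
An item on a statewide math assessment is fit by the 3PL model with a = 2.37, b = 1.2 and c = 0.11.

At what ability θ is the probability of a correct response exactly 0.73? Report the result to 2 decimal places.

1.55

P(θ) = c + (1 − c) · 1 / (1 + exp(−a(θ − b)))
Remove guessing floor: (0.73 − 0.11)/(1 − 0.11) = 0.6966
logit = ln(0.6966/0.3034) = 0.8313
θ = b + logit/(a) = 1.2 + 0.8313/2.3700 = 1.5508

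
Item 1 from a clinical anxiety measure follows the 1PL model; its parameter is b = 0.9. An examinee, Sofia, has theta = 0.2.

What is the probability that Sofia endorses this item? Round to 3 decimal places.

0.332

P(theta) = 1 / (1 + exp(−(theta − b)))
Exponent: (0.2 − 0.9) = -0.7000
1/(1 + e^{0.7000}) = 0.3318
P = 0.3318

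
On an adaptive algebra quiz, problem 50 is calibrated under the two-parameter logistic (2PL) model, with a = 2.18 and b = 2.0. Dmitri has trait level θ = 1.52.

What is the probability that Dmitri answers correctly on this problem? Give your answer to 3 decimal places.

P(θ) = 1 / (1 + exp(−a(θ − b)))
Exponent: 2.18 × (1.52 − 2.0) = -1.0464
1/(1 + e^{1.0464}) = 0.2599

0.260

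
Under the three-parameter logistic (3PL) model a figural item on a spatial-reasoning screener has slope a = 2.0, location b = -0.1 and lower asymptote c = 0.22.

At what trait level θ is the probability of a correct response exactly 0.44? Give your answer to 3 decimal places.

P(θ) = c + (1 − c) · 1 / (1 + exp(−a(θ − b)))
Remove guessing floor: (0.44 − 0.22)/(1 − 0.22) = 0.2821
logit = ln(0.2821/0.7179) = -0.9343
θ = b + logit/(a) = -0.1 + (-0.9343)/2.0000 = -0.5672

-0.567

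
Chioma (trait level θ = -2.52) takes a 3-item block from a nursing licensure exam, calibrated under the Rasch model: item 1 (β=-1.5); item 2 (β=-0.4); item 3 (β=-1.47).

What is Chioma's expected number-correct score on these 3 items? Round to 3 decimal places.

0.631

P(θ) = 1 / (1 + exp(−(θ − β)))
P_1 = 1/(1+e^{1.0200}) = 0.2650
P_2 = 1/(1+e^{2.1200}) = 0.1072
P_3 = 1/(1+e^{1.0500}) = 0.2592
E[score] = 0.2650 + 0.1072 + 0.2592 = 0.6314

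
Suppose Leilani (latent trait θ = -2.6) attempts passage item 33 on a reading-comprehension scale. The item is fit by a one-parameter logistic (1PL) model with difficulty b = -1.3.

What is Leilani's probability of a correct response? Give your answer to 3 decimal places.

P(θ) = 1 / (1 + exp(−(θ − b)))
Exponent: (-2.6 − (-1.3)) = -1.3000
1/(1 + e^{1.3000}) = 0.2142
P = 0.2142

0.214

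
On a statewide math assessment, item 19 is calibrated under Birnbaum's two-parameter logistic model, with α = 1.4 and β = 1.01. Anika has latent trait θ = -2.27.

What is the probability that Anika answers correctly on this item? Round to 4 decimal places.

P(θ) = 1 / (1 + exp(−α(θ − β)))
Exponent: 1.4 × (-2.27 − 1.01) = -4.5920
1/(1 + e^{4.5920}) = 0.0100

0.0100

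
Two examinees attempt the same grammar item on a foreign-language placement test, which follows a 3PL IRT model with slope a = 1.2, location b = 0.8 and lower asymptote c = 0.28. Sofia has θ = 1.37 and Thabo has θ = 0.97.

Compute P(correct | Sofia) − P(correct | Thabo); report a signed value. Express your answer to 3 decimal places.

P(θ) = c + (1 − c) · 1 / (1 + exp(−a(θ − b)))
P(Sofia) = 0.7585  [exponent 0.6840]
P(Thabo) = 0.6766  [exponent 0.2040]
Difference = 0.7585 − 0.6766 = 0.0819

0.082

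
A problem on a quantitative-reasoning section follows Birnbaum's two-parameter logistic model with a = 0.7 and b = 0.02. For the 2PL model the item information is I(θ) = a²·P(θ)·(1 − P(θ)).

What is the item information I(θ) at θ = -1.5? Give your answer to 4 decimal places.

P = 1/(1+e^{1.0640}) = 0.2565
P(1−P) = 0.2565 × 0.7435 = 0.1907
I = a² × P(1−P) = 0.7² × 0.1907 = 0.09346

0.0935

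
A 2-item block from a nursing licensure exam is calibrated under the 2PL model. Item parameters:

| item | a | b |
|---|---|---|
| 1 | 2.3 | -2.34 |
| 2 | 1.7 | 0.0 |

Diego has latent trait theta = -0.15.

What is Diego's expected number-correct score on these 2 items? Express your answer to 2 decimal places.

P(theta) = 1 / (1 + exp(−a(theta − b)))
P_1 = 1/(1+e^{-5.0370}) = 0.9935
P_2 = 1/(1+e^{0.2550}) = 0.4366
E[score] = 0.9935 + 0.4366 = 1.4301

1.43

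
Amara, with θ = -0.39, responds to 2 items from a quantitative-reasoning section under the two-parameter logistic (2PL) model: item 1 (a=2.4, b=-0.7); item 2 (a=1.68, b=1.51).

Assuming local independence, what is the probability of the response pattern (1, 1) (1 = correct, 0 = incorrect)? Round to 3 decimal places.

P(θ) = 1 / (1 + exp(−a(θ − b)))
P_1 = 1/(1+e^{-0.7440}) = 0.6779
P_2 = 1/(1+e^{3.1920}) = 0.0395
L = P_1 × P_2 = 0.6779 × 0.0395 = 0.02675

0.027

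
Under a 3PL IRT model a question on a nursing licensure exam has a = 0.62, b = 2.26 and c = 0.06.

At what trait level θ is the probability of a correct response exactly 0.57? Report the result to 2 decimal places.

2.54

P(θ) = c + (1 − c) · 1 / (1 + exp(−a(θ − b)))
Remove guessing floor: (0.57 − 0.06)/(1 − 0.06) = 0.5426
logit = ln(0.5426/0.4574) = 0.1706
θ = b + logit/(a) = 2.26 + 0.1706/0.6200 = 2.5352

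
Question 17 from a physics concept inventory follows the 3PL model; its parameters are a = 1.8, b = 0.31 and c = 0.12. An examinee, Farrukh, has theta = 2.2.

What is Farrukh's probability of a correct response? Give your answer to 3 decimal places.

P(theta) = c + (1 − c) · 1 / (1 + exp(−a(theta − b)))
Exponent: 1.8 × (2.2 − 0.31) = 3.4020
1/(1 + e^{-3.4020}) = 0.9678
P = 0.12 + 0.88 × 0.9678 = 0.9716

0.972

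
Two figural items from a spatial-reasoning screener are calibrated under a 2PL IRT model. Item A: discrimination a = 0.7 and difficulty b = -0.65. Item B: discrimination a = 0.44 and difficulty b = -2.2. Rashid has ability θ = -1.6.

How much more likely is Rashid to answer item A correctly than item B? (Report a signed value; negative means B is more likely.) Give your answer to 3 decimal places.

P(θ) = 1 / (1 + exp(−a(θ − b)))
P_A = 0.3396
P_B = 0.5656
P_A − P_B = -0.2260

-0.226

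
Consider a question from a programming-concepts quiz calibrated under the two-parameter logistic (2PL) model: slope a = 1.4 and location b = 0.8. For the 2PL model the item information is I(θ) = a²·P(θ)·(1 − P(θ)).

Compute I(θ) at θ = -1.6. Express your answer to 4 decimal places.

P = 1/(1+e^{3.3600}) = 0.0336
P(1−P) = 0.0336 × 0.9664 = 0.0324
I = a² × P(1−P) = 1.4² × 0.0324 = 0.06359

0.0636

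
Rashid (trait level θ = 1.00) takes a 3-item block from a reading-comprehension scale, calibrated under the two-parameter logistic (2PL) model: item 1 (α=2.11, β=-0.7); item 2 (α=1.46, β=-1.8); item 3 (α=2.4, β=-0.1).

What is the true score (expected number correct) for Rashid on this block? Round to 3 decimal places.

P(θ) = 1 / (1 + exp(−α(θ − β)))
P_1 = 1/(1+e^{-3.5870}) = 0.9731
P_2 = 1/(1+e^{-4.0880}) = 0.9835
P_3 = 1/(1+e^{-2.6400}) = 0.9334
E[score] = 0.9731 + 0.9835 + 0.9334 = 2.8900

2.890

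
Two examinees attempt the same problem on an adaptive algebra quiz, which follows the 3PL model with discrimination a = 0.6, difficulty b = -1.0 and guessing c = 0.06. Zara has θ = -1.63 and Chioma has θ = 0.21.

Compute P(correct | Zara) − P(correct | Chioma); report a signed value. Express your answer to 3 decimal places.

-0.251

P(θ) = c + (1 − c) · 1 / (1 + exp(−a(θ − b)))
P(Zara) = 0.4422  [exponent -0.3780]
P(Chioma) = 0.6935  [exponent 0.7260]
Difference = 0.4422 − 0.6935 = -0.2513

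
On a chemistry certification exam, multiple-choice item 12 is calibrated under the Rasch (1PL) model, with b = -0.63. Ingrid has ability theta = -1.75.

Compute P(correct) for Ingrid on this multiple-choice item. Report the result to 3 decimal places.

0.246

P(theta) = 1 / (1 + exp(−(theta − b)))
Exponent: (-1.75 − (-0.63)) = -1.1200
1/(1 + e^{1.1200}) = 0.2460
P = 0.2460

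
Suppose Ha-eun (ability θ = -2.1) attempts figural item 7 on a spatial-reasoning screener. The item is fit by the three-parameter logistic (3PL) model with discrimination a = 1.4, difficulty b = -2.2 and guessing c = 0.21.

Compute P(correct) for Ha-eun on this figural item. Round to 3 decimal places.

0.633

P(θ) = c + (1 − c) · 1 / (1 + exp(−a(θ − b)))
Exponent: 1.4 × (-2.1 − (-2.2)) = 0.1400
1/(1 + e^{-0.1400}) = 0.5349
P = 0.21 + 0.79 × 0.5349 = 0.6326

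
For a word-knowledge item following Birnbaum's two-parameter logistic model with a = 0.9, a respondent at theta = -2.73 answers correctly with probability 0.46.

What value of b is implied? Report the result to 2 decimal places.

P(theta) = 1 / (1 + exp(−a(theta − b)))
logit(0.46) = ln(0.46/0.54) = -0.1603
b = theta − logit/(a) = -2.73 − (-0.1603)/0.9000 = -2.5518

-2.55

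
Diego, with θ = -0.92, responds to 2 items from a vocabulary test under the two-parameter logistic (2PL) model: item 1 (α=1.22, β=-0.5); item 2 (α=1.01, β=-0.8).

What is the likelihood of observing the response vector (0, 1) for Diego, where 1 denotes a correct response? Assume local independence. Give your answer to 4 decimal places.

0.2938

P(θ) = 1 / (1 + exp(−α(θ − β)))
P_1 = 1/(1+e^{0.5124}) = 0.3746
P_2 = 1/(1+e^{0.1212}) = 0.4697
L = (1−P_1) × P_2 = 0.6254 × 0.4697 = 0.29376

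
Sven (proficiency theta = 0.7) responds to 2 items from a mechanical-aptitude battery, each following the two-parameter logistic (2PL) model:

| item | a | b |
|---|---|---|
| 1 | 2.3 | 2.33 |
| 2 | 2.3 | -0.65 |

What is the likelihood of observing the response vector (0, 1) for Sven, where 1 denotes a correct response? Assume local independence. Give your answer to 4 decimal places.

P(theta) = 1 / (1 + exp(−a(theta − b)))
P_1 = 1/(1+e^{3.7490}) = 0.0230
P_2 = 1/(1+e^{-3.1050}) = 0.9571
L = (1−P_1) × P_2 = 0.9770 × 0.9571 = 0.93509

0.9351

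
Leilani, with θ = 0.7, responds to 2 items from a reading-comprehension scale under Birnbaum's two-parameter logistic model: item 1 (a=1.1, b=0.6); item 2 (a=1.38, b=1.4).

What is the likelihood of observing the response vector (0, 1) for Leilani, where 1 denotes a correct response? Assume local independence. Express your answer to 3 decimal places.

P(θ) = 1 / (1 + exp(−a(θ − b)))
P_1 = 1/(1+e^{-0.1100}) = 0.5275
P_2 = 1/(1+e^{0.9660}) = 0.2757
L = (1−P_1) × P_2 = 0.4725 × 0.2757 = 0.13027

0.130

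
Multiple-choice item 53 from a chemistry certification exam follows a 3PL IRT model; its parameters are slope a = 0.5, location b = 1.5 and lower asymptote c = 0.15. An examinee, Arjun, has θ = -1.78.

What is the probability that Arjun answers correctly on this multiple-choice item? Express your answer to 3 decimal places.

0.288

P(θ) = c + (1 − c) · 1 / (1 + exp(−a(θ − b)))
Exponent: 0.5 × (-1.78 − 1.5) = -1.6400
1/(1 + e^{1.6400}) = 0.1625
P = 0.15 + 0.85 × 0.1625 = 0.2881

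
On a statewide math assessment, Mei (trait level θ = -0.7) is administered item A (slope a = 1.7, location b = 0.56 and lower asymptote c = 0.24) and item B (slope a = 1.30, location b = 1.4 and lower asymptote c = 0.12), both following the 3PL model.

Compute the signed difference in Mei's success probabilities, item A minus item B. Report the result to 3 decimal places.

P(θ) = c + (1 − c) · 1 / (1 + exp(−a(θ − b)))
P_A = 0.3199
P_B = 0.1739
P_A − P_B = 0.1460

0.146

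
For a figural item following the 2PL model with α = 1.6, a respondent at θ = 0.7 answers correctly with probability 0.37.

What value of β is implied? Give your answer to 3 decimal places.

P(θ) = 1 / (1 + exp(−α(θ − β)))
logit(0.37) = ln(0.37/0.63) = -0.5322
β = θ − logit/(α) = 0.7 − (-0.5322)/1.6000 = 1.0326

1.033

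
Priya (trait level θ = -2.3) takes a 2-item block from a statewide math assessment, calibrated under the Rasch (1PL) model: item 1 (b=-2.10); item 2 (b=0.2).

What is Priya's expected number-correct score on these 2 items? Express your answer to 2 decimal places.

0.53

P(θ) = 1 / (1 + exp(−(θ − b)))
P_1 = 1/(1+e^{0.2000}) = 0.4502
P_2 = 1/(1+e^{2.5000}) = 0.0759
E[score] = 0.4502 + 0.0759 = 0.5260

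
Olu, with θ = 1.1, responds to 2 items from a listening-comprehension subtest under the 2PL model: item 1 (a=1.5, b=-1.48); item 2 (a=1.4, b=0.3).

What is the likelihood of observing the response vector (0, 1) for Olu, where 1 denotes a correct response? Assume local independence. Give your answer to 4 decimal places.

P(θ) = 1 / (1 + exp(−a(θ − b)))
P_1 = 1/(1+e^{-3.8700}) = 0.9796
P_2 = 1/(1+e^{-1.1200}) = 0.7540
L = (1−P_1) × P_2 = 0.0204 × 0.7540 = 0.01541

0.0154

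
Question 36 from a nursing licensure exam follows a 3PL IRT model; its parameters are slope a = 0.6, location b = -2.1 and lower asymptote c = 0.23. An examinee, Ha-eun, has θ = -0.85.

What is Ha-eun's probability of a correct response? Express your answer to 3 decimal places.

0.753

P(θ) = c + (1 − c) · 1 / (1 + exp(−a(θ − b)))
Exponent: 0.6 × (-0.85 − (-2.1)) = 0.7500
1/(1 + e^{-0.7500}) = 0.6792
P = 0.23 + 0.77 × 0.6792 = 0.7530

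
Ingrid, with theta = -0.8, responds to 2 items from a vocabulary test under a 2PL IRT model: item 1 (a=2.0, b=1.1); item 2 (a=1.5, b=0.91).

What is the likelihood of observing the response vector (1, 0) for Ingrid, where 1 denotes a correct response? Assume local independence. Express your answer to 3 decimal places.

0.020

P(theta) = 1 / (1 + exp(−a(theta − b)))
P_1 = 1/(1+e^{3.8000}) = 0.0219
P_2 = 1/(1+e^{2.5650}) = 0.0714
L = P_1 × (1−P_2) = 0.0219 × 0.9286 = 0.02032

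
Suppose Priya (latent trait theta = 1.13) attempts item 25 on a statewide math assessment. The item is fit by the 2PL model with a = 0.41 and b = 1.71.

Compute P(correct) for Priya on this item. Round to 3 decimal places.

P(theta) = 1 / (1 + exp(−a(theta − b)))
Exponent: 0.41 × (1.13 − 1.71) = -0.2378
1/(1 + e^{0.2378}) = 0.4408

0.441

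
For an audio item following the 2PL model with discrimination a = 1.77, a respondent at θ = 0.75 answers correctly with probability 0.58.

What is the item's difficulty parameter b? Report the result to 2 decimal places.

0.57

P(θ) = 1 / (1 + exp(−a(θ − b)))
logit(0.58) = ln(0.58/0.42) = 0.3228
b = θ − logit/(a) = 0.75 − 0.3228/1.7700 = 0.5676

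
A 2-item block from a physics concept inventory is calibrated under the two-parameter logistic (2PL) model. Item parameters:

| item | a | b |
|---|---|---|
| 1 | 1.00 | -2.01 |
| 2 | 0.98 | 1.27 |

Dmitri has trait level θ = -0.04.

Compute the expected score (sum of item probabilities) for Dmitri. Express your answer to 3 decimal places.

P(θ) = 1 / (1 + exp(−a(θ − b)))
P_1 = 1/(1+e^{-1.9700}) = 0.8776
P_2 = 1/(1+e^{1.2838}) = 0.2169
E[score] = 0.8776 + 0.2169 = 1.0945

1.095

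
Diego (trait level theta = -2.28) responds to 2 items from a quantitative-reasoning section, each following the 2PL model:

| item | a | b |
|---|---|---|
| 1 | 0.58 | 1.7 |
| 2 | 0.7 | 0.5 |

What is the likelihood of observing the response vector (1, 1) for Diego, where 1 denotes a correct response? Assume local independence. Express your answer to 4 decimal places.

P(theta) = 1 / (1 + exp(−a(theta − b)))
P_1 = 1/(1+e^{2.3084}) = 0.0904
P_2 = 1/(1+e^{1.9460}) = 0.1250
L = P_1 × P_2 = 0.0904 × 0.1250 = 0.01130

0.0113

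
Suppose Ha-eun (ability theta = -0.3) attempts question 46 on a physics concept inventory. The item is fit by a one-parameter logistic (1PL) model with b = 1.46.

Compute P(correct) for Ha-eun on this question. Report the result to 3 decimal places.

P(theta) = 1 / (1 + exp(−(theta − b)))
Exponent: (-0.3 − 1.46) = -1.7600
1/(1 + e^{1.7600}) = 0.1468
P = 0.1468

0.147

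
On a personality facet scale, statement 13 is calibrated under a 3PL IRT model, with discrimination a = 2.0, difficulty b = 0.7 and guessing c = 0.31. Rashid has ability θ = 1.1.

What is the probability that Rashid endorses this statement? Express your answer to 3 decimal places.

P(θ) = c + (1 − c) · 1 / (1 + exp(−a(θ − b)))
Exponent: 2.0 × (1.1 − 0.7) = 0.8000
1/(1 + e^{-0.8000}) = 0.6900
P = 0.31 + 0.69 × 0.6900 = 0.7861

0.786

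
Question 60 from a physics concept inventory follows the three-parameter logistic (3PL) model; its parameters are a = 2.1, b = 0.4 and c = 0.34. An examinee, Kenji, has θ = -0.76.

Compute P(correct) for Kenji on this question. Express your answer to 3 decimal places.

P(θ) = c + (1 − c) · 1 / (1 + exp(−a(θ − b)))
Exponent: 2.1 × (-0.76 − 0.4) = -2.4360
1/(1 + e^{2.4360}) = 0.0805
P = 0.34 + 0.66 × 0.0805 = 0.3931

0.393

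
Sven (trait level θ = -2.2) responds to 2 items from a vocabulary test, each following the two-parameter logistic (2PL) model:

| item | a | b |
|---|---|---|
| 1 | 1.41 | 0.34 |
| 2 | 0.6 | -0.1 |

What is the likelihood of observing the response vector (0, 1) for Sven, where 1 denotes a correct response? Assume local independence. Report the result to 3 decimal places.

P(θ) = 1 / (1 + exp(−a(θ − b)))
P_1 = 1/(1+e^{3.5814}) = 0.0271
P_2 = 1/(1+e^{1.2600}) = 0.2210
L = (1−P_1) × P_2 = 0.9729 × 0.2210 = 0.21499

0.215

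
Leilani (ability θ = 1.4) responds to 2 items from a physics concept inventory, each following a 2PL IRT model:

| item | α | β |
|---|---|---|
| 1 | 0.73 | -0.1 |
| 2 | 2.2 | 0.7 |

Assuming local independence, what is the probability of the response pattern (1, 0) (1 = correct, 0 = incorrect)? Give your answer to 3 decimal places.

P(θ) = 1 / (1 + exp(−α(θ − β)))
P_1 = 1/(1+e^{-1.0950}) = 0.7493
P_2 = 1/(1+e^{-1.5400}) = 0.8235
L = P_1 × (1−P_2) = 0.7493 × 0.1765 = 0.13228

0.132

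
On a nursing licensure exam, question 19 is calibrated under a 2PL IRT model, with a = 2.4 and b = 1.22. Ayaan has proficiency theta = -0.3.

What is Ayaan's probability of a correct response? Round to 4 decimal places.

P(theta) = 1 / (1 + exp(−a(theta − b)))
Exponent: 2.4 × (-0.3 − 1.22) = -3.6480
1/(1 + e^{3.6480}) = 0.0254

0.0254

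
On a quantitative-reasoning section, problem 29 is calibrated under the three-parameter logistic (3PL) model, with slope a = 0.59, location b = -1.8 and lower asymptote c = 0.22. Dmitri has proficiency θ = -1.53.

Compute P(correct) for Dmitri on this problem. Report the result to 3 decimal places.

P(θ) = c + (1 − c) · 1 / (1 + exp(−a(θ − b)))
Exponent: 0.59 × (-1.53 − (-1.8)) = 0.1593
1/(1 + e^{-0.1593}) = 0.5397
P = 0.22 + 0.78 × 0.5397 = 0.6410

0.641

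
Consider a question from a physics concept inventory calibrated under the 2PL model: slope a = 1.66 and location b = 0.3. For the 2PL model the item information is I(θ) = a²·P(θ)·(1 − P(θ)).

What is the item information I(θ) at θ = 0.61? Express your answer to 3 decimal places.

P = 1/(1+e^{-0.5146}) = 0.6259
P(1−P) = 0.6259 × 0.3741 = 0.2342
I = a² × P(1−P) = 1.66² × 0.2342 = 0.64523

0.645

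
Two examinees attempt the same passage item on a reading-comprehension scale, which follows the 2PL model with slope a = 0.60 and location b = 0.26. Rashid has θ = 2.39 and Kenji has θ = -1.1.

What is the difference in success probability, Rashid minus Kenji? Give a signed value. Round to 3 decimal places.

P(θ) = 1 / (1 + exp(−a(θ − b)))
P(Rashid) = 0.7821  [exponent 1.2780]
P(Kenji) = 0.3066  [exponent -0.8160]
Difference = 0.7821 − 0.3066 = 0.4755

0.475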